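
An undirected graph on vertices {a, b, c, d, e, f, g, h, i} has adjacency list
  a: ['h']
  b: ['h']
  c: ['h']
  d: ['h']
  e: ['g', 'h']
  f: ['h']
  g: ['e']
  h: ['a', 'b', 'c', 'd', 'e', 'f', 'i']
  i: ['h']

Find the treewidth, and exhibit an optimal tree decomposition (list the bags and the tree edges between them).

Treewidth 1.
One such decomposition:
Bags: B1 = {f, h}  B2 = {a, h}  B3 = {e, h}  B4 = {h, i}  B5 = {d, h}  B6 = {e, g}  B7 = {b, h}  B8 = {c, h}
Tree: B1–B2, B2–B3, B1–B4, B3–B5, B3–B6, B2–B7, B3–B8

Each bag holds 2 vertices, so the decomposition has width 1, which upper-bounds the treewidth. Any graph with an edge has treewidth ≥ 1, and G has the edge h–f. Therefore the treewidth is 1.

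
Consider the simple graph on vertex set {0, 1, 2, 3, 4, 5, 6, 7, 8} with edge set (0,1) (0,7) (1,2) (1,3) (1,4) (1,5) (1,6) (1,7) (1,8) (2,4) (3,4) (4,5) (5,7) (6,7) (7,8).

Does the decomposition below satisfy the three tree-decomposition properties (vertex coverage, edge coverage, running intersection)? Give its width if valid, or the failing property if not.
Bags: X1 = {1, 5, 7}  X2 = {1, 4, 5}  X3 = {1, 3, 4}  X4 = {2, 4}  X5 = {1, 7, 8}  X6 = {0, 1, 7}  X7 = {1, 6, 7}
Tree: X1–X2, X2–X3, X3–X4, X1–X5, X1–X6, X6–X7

A tree decomposition must satisfy three properties: every vertex lies in some bag; for every edge, both endpoints lie together in some bag; and for every vertex, the bags containing it form a connected subtree. Here edge (1,2) lies in no bag, so the decomposition is invalid.

No — edge (1,2) lies in no bag.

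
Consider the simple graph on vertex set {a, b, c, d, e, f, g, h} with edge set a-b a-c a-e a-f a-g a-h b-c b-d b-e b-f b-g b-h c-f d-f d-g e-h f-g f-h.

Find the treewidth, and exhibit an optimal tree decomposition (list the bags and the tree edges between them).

Treewidth 3.
Bags: B1 = {a, b, f, g}  B2 = {a, b, c, f}  B3 = {a, b, f, h}  B4 = {a, b, e, h}  B5 = {b, d, f, g}
Tree: B1–B2, B1–B3, B3–B4, B1–B5

Every bag has size at most 4, so the width is 4 − 1 = 3 and tw(G) ≤ 3. Conversely, {a, b, e, h} is a clique of size 4, and the vertices of any clique must share a bag in every tree decomposition; so some bag has ≥ 4 vertices and tw(G) ≥ 3. Combining the bounds, tw(G) = 3.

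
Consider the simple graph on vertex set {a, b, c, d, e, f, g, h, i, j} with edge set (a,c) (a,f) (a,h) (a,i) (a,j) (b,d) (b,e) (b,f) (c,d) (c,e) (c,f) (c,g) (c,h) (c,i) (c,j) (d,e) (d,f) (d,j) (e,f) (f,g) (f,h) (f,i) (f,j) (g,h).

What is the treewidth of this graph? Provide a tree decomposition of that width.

Treewidth 3.
One such decomposition:
Bags: B1 = {a, c, f, j}  B2 = {c, d, f, j}  B3 = {c, d, e, f}  B4 = {a, c, f, h}  B5 = {c, f, g, h}  B6 = {a, c, f, i}  B7 = {b, d, e, f}
Tree: B1–B2, B2–B3, B1–B4, B4–B5, B1–B6, B3–B7

Each bag holds 4 vertices, so the decomposition has width 3, which upper-bounds the treewidth. On the other hand G contains the 4-clique {c, d, f, j}. A clique must lie in a single bag of any decomposition, so no decomposition can have width below 3. Hence tw(G) = 3 exactly.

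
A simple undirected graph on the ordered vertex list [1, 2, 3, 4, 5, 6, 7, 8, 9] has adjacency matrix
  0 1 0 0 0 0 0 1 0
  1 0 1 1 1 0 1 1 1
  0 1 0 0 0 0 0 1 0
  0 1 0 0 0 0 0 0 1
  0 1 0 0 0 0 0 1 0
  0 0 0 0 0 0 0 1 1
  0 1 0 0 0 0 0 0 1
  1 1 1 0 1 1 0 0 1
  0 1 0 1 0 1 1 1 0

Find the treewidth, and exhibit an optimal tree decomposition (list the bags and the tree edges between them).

Each bag holds 3 vertices, so the decomposition has width 2, which upper-bounds the treewidth. Conversely, {1, 2, 8} is a clique of size 3, and the vertices of any clique must share a bag in every tree decomposition; so some bag has ≥ 3 vertices and tw(G) ≥ 2. Therefore the treewidth is 2.

Treewidth 2.
One optimal decomposition is:
Bags: B1 = {2, 3, 8}  B2 = {2, 8, 9}  B3 = {2, 4, 9}  B4 = {1, 2, 8}  B5 = {2, 5, 8}  B6 = {2, 7, 9}  B7 = {6, 8, 9}
Tree: B1–B2, B2–B3, B2–B4, B1–B5, B2–B6, B2–B7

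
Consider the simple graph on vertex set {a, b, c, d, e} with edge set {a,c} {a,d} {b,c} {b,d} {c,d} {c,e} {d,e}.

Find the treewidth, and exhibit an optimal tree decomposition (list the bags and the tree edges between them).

The largest bag has 3 vertices, giving width 2; this decomposition certifies tw(G) ≤ 2. For the lower bound, the 3 vertices {c, d, e} are pairwise adjacent, and any tree decomposition puts a clique entirely inside one bag — forcing width ≥ 2. The upper and lower bounds meet at 2, so that is the treewidth.

Treewidth 2.
One such decomposition:
Bags: B1 = {c, d, e}  B2 = {b, c, d}  B3 = {a, c, d}
Tree: B1–B2, B1–B3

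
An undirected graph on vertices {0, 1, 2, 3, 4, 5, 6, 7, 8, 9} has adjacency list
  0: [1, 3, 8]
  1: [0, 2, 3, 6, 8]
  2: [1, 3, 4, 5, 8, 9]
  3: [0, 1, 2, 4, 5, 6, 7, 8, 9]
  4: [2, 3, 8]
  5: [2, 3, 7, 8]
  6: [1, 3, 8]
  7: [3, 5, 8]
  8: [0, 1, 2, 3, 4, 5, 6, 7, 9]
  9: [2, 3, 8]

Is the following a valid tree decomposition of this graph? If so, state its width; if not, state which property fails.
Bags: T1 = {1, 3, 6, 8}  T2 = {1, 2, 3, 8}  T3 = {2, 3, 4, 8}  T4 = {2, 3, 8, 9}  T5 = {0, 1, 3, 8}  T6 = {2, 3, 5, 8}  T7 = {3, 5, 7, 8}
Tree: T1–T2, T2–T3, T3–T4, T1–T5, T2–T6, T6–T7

Every vertex of G appears in some bag (union = {0, 1, 2, 3, 4, 5, 6, 7, 8, 9}); every edge is covered by a bag; and for each vertex v the set of bags containing v is connected in the bag tree. The decomposition is therefore valid. The largest bag has 4 vertices, so the width is 3.

Yes; width 3.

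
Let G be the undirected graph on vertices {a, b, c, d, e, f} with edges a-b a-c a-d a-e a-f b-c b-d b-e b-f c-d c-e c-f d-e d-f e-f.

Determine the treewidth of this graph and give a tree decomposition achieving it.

With just one bag of size 6, the width is 6 − 1 = 5, so tw(G) ≤ 5. Conversely, {a, b, c, d, e, f} is a clique of size 6, and the vertices of any clique must share a bag in every tree decomposition; so some bag has ≥ 6 vertices and tw(G) ≥ 5. Hence tw(G) = 5 exactly.

Treewidth 5.
One such decomposition:
Bags: B1 = {a, b, c, d, e, f}
Tree: (single bag)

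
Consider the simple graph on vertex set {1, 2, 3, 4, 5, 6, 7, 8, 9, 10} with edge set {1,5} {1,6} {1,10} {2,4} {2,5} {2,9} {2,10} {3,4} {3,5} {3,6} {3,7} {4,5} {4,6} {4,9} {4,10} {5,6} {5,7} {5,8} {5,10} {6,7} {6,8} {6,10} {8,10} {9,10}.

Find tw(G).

A width-3 tree decomposition is:
Bags: B1 = {3, 4, 5, 6}  B2 = {4, 5, 6, 10}  B3 = {1, 5, 6, 10}  B4 = {2, 4, 5, 10}  B5 = {3, 5, 6, 7}  B6 = {5, 6, 8, 10}  B7 = {2, 4, 9, 10}
Tree: B1–B2, B2–B3, B2–B4, B1–B5, B3–B6, B4–B7
The largest bag has 4 vertices, giving width 3; this decomposition certifies tw(G) ≤ 3. For the lower bound, the 4 vertices {2, 4, 9, 10} are pairwise adjacent, and any tree decomposition puts a clique entirely inside one bag — forcing width ≥ 3. Combining the bounds, tw(G) = 3.

3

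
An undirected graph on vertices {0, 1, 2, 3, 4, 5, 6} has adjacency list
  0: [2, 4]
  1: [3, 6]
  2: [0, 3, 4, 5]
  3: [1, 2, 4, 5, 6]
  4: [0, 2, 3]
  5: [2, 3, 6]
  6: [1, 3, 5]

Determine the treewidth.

A width-2 tree decomposition is:
Bags: B1 = {3, 5, 6}  B2 = {2, 3, 5}  B3 = {1, 3, 6}  B4 = {2, 3, 4}  B5 = {0, 2, 4}
Tree: B1–B2, B1–B3, B2–B4, B4–B5
Each bag holds 3 vertices, so the decomposition has width 2, which upper-bounds the treewidth. For the lower bound, the 3 vertices {0, 2, 4} are pairwise adjacent, and any tree decomposition puts a clique entirely inside one bag — forcing width ≥ 2. Combining the bounds, tw(G) = 2.

2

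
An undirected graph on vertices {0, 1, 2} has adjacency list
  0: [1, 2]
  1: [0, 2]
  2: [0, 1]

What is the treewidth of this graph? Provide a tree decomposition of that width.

Treewidth 2.
One optimal decomposition is:
Bags: B1 = {0, 1, 2}
Tree: (single bag)

With just one bag of size 3, the width is 3 − 1 = 2, so tw(G) ≤ 2. On the other hand G contains the 3-clique {0, 1, 2}. A clique must lie in a single bag of any decomposition, so no decomposition can have width below 2. Therefore the treewidth is 2.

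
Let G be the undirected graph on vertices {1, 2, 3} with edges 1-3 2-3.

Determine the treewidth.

A width-1 tree decomposition is:
Bags: B1 = {1, 3}  B2 = {2, 3}
Tree: B1–B2
Every bag has size at most 2, so the width is 2 − 1 = 1 and tw(G) ≤ 1. G has an edge, so its treewidth is at least 1. The upper and lower bounds meet at 1, so that is the treewidth.

1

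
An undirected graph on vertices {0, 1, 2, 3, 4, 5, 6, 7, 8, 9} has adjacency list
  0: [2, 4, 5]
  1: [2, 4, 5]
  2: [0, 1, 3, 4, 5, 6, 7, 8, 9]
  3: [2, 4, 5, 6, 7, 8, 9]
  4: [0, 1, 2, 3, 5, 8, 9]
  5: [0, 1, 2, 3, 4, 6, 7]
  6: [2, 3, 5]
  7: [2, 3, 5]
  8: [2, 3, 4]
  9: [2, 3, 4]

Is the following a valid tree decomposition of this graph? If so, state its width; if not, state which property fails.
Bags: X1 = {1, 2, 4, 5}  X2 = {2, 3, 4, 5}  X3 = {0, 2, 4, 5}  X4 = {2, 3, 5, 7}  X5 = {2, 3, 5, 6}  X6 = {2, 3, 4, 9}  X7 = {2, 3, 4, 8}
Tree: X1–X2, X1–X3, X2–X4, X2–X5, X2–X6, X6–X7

Checking the three conditions: (i) the bags cover all of {0, 1, 2, 3, 4, 5, 6, 7, 8, 9}; (ii) for each edge, some bag contains both endpoints; (iii) the bags containing any fixed vertex form a subtree. All hold, so the decomposition is valid with width 4 − 1 = 3.

Yes; width 3.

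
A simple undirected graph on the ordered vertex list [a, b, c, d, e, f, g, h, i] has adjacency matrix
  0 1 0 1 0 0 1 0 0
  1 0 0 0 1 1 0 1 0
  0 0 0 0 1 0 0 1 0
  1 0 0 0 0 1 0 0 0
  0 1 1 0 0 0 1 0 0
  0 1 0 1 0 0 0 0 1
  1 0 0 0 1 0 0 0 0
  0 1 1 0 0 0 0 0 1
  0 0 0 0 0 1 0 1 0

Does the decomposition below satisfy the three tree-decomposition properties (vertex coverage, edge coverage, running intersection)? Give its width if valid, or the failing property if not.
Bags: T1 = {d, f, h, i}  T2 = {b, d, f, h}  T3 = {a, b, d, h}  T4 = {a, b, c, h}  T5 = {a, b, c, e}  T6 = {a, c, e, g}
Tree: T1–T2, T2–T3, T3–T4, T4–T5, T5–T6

Every vertex of G appears in some bag (union = {a, b, c, d, e, f, g, h, i}); every edge is covered by a bag; and for each vertex v the set of bags containing v is connected in the bag tree. The decomposition is therefore valid. The largest bag has 4 vertices, so the width is 3.

Yes; width 3.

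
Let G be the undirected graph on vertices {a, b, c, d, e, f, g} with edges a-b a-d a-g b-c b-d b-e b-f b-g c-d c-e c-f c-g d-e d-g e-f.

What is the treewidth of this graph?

3

A width-3 tree decomposition is:
Bags: B1 = {b, c, d, g}  B2 = {a, b, d, g}  B3 = {b, c, d, e}  B4 = {b, c, e, f}
Tree: B1–B2, B1–B3, B3–B4
Every bag has size at most 4, so the width is 4 − 1 = 3 and tw(G) ≤ 3. Conversely, {b, c, d, g} is a clique of size 4, and the vertices of any clique must share a bag in every tree decomposition; so some bag has ≥ 4 vertices and tw(G) ≥ 3. Hence tw(G) = 3 exactly.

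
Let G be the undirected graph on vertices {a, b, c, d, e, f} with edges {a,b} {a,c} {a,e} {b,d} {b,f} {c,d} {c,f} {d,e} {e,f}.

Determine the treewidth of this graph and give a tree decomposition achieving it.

The largest bag has 4 vertices, giving width 3; this decomposition certifies tw(G) ≤ 3. For the lower bound: the 4 vertex sets {a,e}, {c,d}, {b}, {f} are disjoint, each induces a connected subgraph, and every pair is joined by at least one edge of G. Contracting each set to a single vertex therefore yields K_{4} as a minor, and since treewidth is minor-monotone, tw(G) ≥ tw(K_{4}) = 3. The upper and lower bounds meet at 3, so that is the treewidth.

Treewidth 3.
One such decomposition:
Bags: B1 = {a, b, c, e}  B2 = {b, c, d, e}  B3 = {b, c, e, f}
Tree: B1–B2, B2–B3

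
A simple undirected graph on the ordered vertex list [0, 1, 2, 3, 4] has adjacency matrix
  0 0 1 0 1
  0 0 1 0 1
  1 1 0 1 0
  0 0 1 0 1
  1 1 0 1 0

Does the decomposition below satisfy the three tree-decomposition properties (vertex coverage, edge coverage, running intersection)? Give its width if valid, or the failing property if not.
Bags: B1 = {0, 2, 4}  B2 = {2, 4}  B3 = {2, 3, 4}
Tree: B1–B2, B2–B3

No — vertex 1 appears in no bag.

A tree decomposition must satisfy three properties: every vertex lies in some bag; for every edge, both endpoints lie together in some bag; and for every vertex, the bags containing it form a connected subtree. Here vertex 1 appears in no bag, so the decomposition is invalid.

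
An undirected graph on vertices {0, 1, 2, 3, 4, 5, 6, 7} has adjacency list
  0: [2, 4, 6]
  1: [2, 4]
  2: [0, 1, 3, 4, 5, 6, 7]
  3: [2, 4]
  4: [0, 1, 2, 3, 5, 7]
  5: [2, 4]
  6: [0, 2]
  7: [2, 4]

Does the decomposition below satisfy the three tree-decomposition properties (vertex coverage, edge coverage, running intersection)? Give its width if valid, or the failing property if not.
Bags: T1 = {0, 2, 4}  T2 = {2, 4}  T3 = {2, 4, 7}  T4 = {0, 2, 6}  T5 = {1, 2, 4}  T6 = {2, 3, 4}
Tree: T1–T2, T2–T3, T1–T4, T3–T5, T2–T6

A tree decomposition must satisfy three properties: every vertex lies in some bag; for every edge, both endpoints lie together in some bag; and for every vertex, the bags containing it form a connected subtree. Here vertex 5 appears in no bag, so the decomposition is invalid.

No — vertex 5 appears in no bag.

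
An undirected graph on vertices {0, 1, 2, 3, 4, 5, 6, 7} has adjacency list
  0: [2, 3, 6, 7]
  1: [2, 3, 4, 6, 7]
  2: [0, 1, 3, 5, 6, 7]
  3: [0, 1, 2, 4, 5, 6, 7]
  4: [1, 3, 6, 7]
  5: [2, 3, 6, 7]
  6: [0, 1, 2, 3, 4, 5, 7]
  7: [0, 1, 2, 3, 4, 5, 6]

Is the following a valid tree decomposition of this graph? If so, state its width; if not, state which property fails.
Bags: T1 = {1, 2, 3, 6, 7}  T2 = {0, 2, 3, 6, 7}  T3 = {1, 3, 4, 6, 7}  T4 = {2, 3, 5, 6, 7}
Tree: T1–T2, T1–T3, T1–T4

Checking the three conditions: (i) the bags cover all of {0, 1, 2, 3, 4, 5, 6, 7}; (ii) for each edge, some bag contains both endpoints; (iii) the bags containing any fixed vertex form a subtree. All hold, so the decomposition is valid with width 5 − 1 = 4.

Yes; width 4.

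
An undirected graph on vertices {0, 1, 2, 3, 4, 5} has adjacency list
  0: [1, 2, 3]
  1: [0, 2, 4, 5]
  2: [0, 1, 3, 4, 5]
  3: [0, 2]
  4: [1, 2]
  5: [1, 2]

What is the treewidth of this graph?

A width-2 tree decomposition is:
Bags: B1 = {0, 2, 3}  B2 = {0, 1, 2}  B3 = {1, 2, 4}  B4 = {1, 2, 5}
Tree: B1–B2, B2–B3, B3–B4
Every bag has size at most 3, so the width is 3 − 1 = 2 and tw(G) ≤ 2. Conversely, {0, 1, 2} is a clique of size 3, and the vertices of any clique must share a bag in every tree decomposition; so some bag has ≥ 3 vertices and tw(G) ≥ 2. The upper and lower bounds meet at 2, so that is the treewidth.

2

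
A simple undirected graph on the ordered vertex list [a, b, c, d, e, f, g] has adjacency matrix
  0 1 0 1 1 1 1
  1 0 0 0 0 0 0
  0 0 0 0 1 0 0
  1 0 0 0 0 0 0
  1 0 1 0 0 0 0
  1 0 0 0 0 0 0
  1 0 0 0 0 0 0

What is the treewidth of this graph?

1

A width-1 tree decomposition is:
Bags: B1 = {a, d}  B2 = {a, e}  B3 = {c, e}  B4 = {a, f}  B5 = {a, g}  B6 = {a, b}
Tree: B1–B2, B2–B3, B2–B4, B4–B5, B5–B6
Each bag holds 2 vertices, so the decomposition has width 1, which upper-bounds the treewidth. Any graph with an edge has treewidth ≥ 1, and G has the edge d–a. The upper and lower bounds meet at 1, so that is the treewidth.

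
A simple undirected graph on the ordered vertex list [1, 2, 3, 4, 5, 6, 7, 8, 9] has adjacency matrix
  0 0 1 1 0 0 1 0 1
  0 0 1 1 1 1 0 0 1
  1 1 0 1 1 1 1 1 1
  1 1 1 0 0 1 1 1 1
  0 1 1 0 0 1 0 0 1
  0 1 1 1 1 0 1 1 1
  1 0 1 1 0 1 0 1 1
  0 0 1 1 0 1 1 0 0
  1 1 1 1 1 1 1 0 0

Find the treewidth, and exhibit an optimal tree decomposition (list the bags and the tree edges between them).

Treewidth 4.
Bags: B1 = {1, 3, 4, 7, 9}  B2 = {3, 4, 6, 7, 9}  B3 = {3, 4, 6, 7, 8}  B4 = {2, 3, 4, 6, 9}  B5 = {2, 3, 5, 6, 9}
Tree: B1–B2, B2–B3, B2–B4, B4–B5

The largest bag has 5 vertices, giving width 4; this decomposition certifies tw(G) ≤ 4. For the lower bound, the 5 vertices {1, 3, 4, 7, 9} are pairwise adjacent, and any tree decomposition puts a clique entirely inside one bag — forcing width ≥ 4. Combining the bounds, tw(G) = 4.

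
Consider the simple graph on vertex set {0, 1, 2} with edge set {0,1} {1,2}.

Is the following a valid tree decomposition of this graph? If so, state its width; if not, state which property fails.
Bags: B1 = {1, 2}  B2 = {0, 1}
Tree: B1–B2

Yes; width 1.

Vertex coverage: the bags together contain {0, 1, 2}, the full vertex set. Edge coverage: each edge of G has both endpoints in at least one bag. Running intersection: for every vertex, the bags containing it form a connected subtree. All three properties hold, so this is a valid tree decomposition of width max|bag| − 1 = 1, and hence tw(G) ≤ 1.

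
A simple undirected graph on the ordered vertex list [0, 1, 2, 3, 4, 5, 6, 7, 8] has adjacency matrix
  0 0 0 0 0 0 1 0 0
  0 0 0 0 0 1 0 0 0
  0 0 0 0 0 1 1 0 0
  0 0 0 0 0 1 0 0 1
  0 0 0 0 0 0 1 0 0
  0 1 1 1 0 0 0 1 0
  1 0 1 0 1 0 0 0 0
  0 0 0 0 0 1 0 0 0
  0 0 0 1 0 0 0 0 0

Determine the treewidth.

1

A width-1 tree decomposition is:
Bags: B1 = {4, 6}  B2 = {0, 6}  B3 = {2, 6}  B4 = {2, 5}  B5 = {5, 7}  B6 = {3, 5}  B7 = {1, 5}  B8 = {3, 8}
Tree: B1–B2, B2–B3, B3–B4, B4–B5, B4–B6, B4–B7, B6–B8
The largest bag has 2 vertices, giving width 1; this decomposition certifies tw(G) ≤ 1. Any graph with an edge has treewidth ≥ 1, and G has the edge 6–4. Hence tw(G) = 1 exactly.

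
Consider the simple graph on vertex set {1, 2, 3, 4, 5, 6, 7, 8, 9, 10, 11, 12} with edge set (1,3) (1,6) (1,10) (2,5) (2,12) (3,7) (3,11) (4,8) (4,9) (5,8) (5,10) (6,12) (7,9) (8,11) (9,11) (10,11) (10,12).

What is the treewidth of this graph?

A width-3 tree decomposition is:
Bags: B1 = {3, 4, 7, 9}  B2 = {3, 4, 9, 11}  B3 = {3, 4, 8, 11}  B4 = {1, 3, 8, 11}  B5 = {1, 8, 10, 11}  B6 = {1, 5, 8, 10}  B7 = {1, 5, 6, 10}  B8 = {5, 6, 10, 12}  B9 = {2, 5, 6, 12}
Tree: B1–B2, B2–B3, B3–B4, B4–B5, B5–B6, B6–B7, B7–B8, B8–B9
The largest bag has 4 vertices, giving width 3; this decomposition certifies tw(G) ≤ 3. For the lower bound: the 4 vertex sets {4,7,9}, {3}, {11}, {1,5,8,10} are disjoint, each induces a connected subgraph, and every pair is joined by at least one edge of G. Contracting each set to a single vertex therefore yields K_{4} as a minor, and since treewidth is minor-monotone, tw(G) ≥ tw(K_{4}) = 3. Combining the bounds, tw(G) = 3.

3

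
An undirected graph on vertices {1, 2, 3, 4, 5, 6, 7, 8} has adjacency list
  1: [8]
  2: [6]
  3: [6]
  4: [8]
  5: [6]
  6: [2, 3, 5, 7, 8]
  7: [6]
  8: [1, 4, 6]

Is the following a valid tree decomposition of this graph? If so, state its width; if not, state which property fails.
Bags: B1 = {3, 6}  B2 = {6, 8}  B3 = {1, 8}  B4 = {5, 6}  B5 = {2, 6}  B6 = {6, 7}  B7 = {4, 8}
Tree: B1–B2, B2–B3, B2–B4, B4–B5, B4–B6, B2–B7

Yes; width 1.

Vertex coverage: the bags together contain {1, 2, 3, 4, 5, 6, 7, 8}, the full vertex set. Edge coverage: each edge of G has both endpoints in at least one bag. Running intersection: for every vertex, the bags containing it form a connected subtree. All three properties hold, so this is a valid tree decomposition of width max|bag| − 1 = 1, and hence tw(G) ≤ 1.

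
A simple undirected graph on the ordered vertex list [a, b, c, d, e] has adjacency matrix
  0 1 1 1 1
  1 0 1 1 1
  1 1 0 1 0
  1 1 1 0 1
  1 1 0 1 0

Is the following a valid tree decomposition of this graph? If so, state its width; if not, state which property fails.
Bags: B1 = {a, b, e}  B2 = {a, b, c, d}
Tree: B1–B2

No — edge (d,e) lies in no bag.

A tree decomposition must satisfy three properties: every vertex lies in some bag; for every edge, both endpoints lie together in some bag; and for every vertex, the bags containing it form a connected subtree. Here edge (d,e) lies in no bag, so the decomposition is invalid.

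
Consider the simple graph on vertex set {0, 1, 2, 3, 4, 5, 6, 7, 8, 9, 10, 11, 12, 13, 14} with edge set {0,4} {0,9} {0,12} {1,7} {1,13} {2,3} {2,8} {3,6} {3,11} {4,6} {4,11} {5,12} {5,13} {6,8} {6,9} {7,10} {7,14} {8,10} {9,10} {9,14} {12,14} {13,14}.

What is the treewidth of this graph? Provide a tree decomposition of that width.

Treewidth 3.
One such decomposition:
Bags: B1 = {2, 3, 4, 11}  B2 = {2, 3, 4, 6}  B3 = {2, 4, 6, 8}  B4 = {0, 4, 6, 8}  B5 = {0, 6, 8, 9}  B6 = {0, 8, 9, 10}  B7 = {0, 9, 10, 12}  B8 = {9, 10, 12, 14}  B9 = {7, 10, 12, 14}  B10 = {5, 7, 12, 14}  B11 = {5, 7, 13, 14}  B12 = {1, 5, 7, 13}
Tree: B1–B2, B2–B3, B3–B4, B4–B5, B5–B6, B6–B7, B7–B8, B8–B9, B9–B10, B10–B11, B11–B12

Each bag holds 4 vertices, so the decomposition has width 3, which upper-bounds the treewidth. For the lower bound: the 4 vertex sets {2,3,11}, {4}, {6}, {0,8,9,10} are disjoint, each induces a connected subgraph, and every pair is joined by at least one edge of G. Contracting each set to a single vertex therefore yields K_{4} as a minor, and since treewidth is minor-monotone, tw(G) ≥ tw(K_{4}) = 3. The upper and lower bounds meet at 3, so that is the treewidth.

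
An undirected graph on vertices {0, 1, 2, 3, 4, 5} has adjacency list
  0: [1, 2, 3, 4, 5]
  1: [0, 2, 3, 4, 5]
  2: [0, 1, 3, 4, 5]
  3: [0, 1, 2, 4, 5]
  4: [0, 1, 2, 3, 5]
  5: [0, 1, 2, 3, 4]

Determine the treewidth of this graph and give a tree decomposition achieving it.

Treewidth 5.
One such decomposition:
Bags: B1 = {0, 1, 2, 3, 4, 5}
Tree: (single bag)

With just one bag of size 6, the width is 6 − 1 = 5, so tw(G) ≤ 5. For the lower bound, the 6 vertices {0, 1, 2, 3, 4, 5} are pairwise adjacent, and any tree decomposition puts a clique entirely inside one bag — forcing width ≥ 5. Therefore the treewidth is 5.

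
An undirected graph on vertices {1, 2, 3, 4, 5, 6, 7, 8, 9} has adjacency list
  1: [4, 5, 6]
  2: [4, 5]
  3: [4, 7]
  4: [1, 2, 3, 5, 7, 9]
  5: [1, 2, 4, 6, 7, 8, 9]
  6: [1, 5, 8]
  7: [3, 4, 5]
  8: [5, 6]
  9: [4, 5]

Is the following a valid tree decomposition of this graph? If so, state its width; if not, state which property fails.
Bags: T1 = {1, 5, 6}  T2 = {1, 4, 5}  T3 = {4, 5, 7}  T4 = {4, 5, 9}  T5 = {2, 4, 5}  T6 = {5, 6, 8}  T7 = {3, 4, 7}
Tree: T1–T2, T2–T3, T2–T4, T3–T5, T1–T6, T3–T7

Yes; width 2.

Vertex coverage: the bags together contain {1, 2, 3, 4, 5, 6, 7, 8, 9}, the full vertex set. Edge coverage: each edge of G has both endpoints in at least one bag. Running intersection: for every vertex, the bags containing it form a connected subtree. All three properties hold, so this is a valid tree decomposition of width max|bag| − 1 = 2, and hence tw(G) ≤ 2.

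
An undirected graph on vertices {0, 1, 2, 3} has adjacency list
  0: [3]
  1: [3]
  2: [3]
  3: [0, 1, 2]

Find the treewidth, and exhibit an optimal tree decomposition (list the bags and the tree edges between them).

Treewidth 1.
One such decomposition:
Bags: B1 = {0, 3}  B2 = {1, 3}  B3 = {2, 3}
Tree: B1–B2, B2–B3

Each bag holds 2 vertices, so the decomposition has width 1, which upper-bounds the treewidth. Since G has at least one edge (e.g. 0–3), it is not an edgeless graph, so tw(G) ≥ 1. Combining the bounds, tw(G) = 1.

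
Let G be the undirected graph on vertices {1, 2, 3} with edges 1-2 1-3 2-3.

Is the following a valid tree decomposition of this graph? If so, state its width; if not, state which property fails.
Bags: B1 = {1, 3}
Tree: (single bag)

No — vertex 2 appears in no bag.

A tree decomposition must satisfy three properties: every vertex lies in some bag; for every edge, both endpoints lie together in some bag; and for every vertex, the bags containing it form a connected subtree. Here vertex 2 appears in no bag, so the decomposition is invalid.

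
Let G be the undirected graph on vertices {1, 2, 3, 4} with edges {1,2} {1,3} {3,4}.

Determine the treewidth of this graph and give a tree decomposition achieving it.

Treewidth 1.
Bags: B1 = {3, 4}  B2 = {1, 3}  B3 = {1, 2}
Tree: B1–B2, B2–B3

Every bag has size at most 2, so the width is 2 − 1 = 1 and tw(G) ≤ 1. G has an edge, so its treewidth is at least 1. Combining the bounds, tw(G) = 1.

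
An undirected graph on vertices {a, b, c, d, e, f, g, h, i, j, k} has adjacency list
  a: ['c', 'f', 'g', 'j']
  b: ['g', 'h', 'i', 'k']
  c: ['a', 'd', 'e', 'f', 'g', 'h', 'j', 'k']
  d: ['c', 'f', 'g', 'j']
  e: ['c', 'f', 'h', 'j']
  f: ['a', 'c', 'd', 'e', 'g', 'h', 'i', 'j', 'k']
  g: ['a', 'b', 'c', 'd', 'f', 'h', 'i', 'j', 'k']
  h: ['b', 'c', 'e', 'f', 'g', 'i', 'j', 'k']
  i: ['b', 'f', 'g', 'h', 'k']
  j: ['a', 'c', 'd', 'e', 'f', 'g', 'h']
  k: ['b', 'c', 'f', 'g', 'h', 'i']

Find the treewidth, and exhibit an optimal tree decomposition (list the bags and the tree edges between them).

Treewidth 4.
One such decomposition:
Bags: B1 = {c, f, g, h, j}  B2 = {c, d, f, g, j}  B3 = {c, f, g, h, k}  B4 = {f, g, h, i, k}  B5 = {c, e, f, h, j}  B6 = {b, g, h, i, k}  B7 = {a, c, f, g, j}
Tree: B1–B2, B1–B3, B3–B4, B1–B5, B4–B6, B1–B7

Every bag has size at most 5, so the width is 5 − 1 = 4 and tw(G) ≤ 4. On the other hand G contains the 5-clique {c, d, f, g, j}. A clique must lie in a single bag of any decomposition, so no decomposition can have width below 4. Therefore the treewidth is 4.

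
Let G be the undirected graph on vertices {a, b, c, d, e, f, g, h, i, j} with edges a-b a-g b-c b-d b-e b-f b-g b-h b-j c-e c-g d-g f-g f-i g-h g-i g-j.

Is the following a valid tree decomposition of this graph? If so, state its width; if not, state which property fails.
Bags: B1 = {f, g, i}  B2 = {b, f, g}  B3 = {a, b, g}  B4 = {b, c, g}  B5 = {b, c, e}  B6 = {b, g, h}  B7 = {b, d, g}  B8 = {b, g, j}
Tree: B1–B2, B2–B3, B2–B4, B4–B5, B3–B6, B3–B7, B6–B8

Checking the three conditions: (i) the bags cover all of {a, b, c, d, e, f, g, h, i, j}; (ii) for each edge, some bag contains both endpoints; (iii) the bags containing any fixed vertex form a subtree. All hold, so the decomposition is valid with width 3 − 1 = 2.

Yes; width 2.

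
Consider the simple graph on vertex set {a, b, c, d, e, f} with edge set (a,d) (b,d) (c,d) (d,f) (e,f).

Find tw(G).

A width-1 tree decomposition is:
Bags: B1 = {a, d}  B2 = {b, d}  B3 = {d, f}  B4 = {c, d}  B5 = {e, f}
Tree: B1–B2, B2–B3, B2–B4, B3–B5
Every bag has size at most 2, so the width is 2 − 1 = 1 and tw(G) ≤ 1. G has an edge, so its treewidth is at least 1. Combining the bounds, tw(G) = 1.

1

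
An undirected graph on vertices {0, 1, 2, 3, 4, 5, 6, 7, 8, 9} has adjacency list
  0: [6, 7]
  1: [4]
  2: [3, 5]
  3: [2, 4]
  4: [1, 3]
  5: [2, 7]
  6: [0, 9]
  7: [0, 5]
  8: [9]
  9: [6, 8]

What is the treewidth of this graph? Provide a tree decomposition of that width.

Treewidth 1.
Bags: B1 = {1, 4}  B2 = {3, 4}  B3 = {2, 3}  B4 = {2, 5}  B5 = {5, 7}  B6 = {0, 7}  B7 = {0, 6}  B8 = {6, 9}  B9 = {8, 9}
Tree: B1–B2, B2–B3, B3–B4, B4–B5, B5–B6, B6–B7, B7–B8, B8–B9

Each bag holds 2 vertices, so the decomposition has width 1, which upper-bounds the treewidth. Any graph with an edge has treewidth ≥ 1, and G has the edge 1–4. The upper and lower bounds meet at 1, so that is the treewidth.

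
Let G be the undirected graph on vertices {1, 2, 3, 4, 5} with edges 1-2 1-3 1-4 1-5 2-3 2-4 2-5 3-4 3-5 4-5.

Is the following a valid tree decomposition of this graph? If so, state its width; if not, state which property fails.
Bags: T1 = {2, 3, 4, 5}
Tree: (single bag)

No — vertex 1 appears in no bag.

A tree decomposition must satisfy three properties: every vertex lies in some bag; for every edge, both endpoints lie together in some bag; and for every vertex, the bags containing it form a connected subtree. Here vertex 1 appears in no bag, so the decomposition is invalid.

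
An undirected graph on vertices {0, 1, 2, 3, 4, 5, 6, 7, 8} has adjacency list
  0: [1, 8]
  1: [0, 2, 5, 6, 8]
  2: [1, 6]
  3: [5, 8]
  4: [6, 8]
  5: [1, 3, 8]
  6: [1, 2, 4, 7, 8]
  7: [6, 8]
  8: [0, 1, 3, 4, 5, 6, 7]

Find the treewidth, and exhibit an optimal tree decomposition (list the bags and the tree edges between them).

Treewidth 2.
One optimal decomposition is:
Bags: B1 = {1, 6, 8}  B2 = {0, 1, 8}  B3 = {1, 2, 6}  B4 = {1, 5, 8}  B5 = {3, 5, 8}  B6 = {4, 6, 8}  B7 = {6, 7, 8}
Tree: B1–B2, B1–B3, B2–B4, B4–B5, B1–B6, B1–B7

The largest bag has 3 vertices, giving width 2; this decomposition certifies tw(G) ≤ 2. Conversely, {0, 1, 8} is a clique of size 3, and the vertices of any clique must share a bag in every tree decomposition; so some bag has ≥ 3 vertices and tw(G) ≥ 2. The upper and lower bounds meet at 2, so that is the treewidth.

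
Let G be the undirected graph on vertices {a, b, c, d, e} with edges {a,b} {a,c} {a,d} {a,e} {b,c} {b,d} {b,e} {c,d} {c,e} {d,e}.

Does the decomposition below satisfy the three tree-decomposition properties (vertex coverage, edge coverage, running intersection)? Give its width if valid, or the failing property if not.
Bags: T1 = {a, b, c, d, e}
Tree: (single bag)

Checking the three conditions: (i) the bags cover all of {a, b, c, d, e}; (ii) for each edge, some bag contains both endpoints; (iii) the bags containing any fixed vertex form a subtree. All hold, so the decomposition is valid with width 5 − 1 = 4.

Yes; width 4.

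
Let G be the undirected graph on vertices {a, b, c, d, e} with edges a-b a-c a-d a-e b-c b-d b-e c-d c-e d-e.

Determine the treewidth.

A width-4 tree decomposition is:
Bags: B1 = {a, b, c, d, e}
Tree: (single bag)
A single bag containing all 5 vertices is trivially a valid decomposition of width 4. On the other hand G contains the 5-clique {a, b, c, d, e}. A clique must lie in a single bag of any decomposition, so no decomposition can have width below 4. Hence tw(G) = 4 exactly.

4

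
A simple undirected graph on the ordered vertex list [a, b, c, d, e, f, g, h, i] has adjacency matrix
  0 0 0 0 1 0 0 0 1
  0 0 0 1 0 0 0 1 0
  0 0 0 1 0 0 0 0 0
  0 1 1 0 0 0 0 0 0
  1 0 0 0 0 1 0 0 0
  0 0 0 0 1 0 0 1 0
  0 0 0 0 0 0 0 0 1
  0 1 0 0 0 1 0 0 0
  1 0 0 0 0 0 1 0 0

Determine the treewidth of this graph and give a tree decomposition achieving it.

Treewidth 1.
One such decomposition:
Bags: B1 = {g, i}  B2 = {a, i}  B3 = {a, e}  B4 = {e, f}  B5 = {f, h}  B6 = {b, h}  B7 = {b, d}  B8 = {c, d}
Tree: B1–B2, B2–B3, B3–B4, B4–B5, B5–B6, B6–B7, B7–B8

Each bag holds 2 vertices, so the decomposition has width 1, which upper-bounds the treewidth. G has an edge, so its treewidth is at least 1. Hence tw(G) = 1 exactly.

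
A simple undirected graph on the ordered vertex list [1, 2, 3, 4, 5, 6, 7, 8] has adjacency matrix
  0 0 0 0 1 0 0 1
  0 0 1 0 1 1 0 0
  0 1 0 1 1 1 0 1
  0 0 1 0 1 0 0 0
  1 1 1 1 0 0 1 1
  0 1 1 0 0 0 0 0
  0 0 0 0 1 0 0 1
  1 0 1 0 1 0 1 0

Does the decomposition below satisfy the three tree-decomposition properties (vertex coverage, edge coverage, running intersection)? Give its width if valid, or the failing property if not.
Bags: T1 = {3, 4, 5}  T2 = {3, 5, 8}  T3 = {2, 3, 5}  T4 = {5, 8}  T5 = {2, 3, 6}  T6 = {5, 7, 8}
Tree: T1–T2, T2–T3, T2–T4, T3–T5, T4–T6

A tree decomposition must satisfy three properties: every vertex lies in some bag; for every edge, both endpoints lie together in some bag; and for every vertex, the bags containing it form a connected subtree. Here vertex 1 appears in no bag, so the decomposition is invalid.

No — vertex 1 appears in no bag.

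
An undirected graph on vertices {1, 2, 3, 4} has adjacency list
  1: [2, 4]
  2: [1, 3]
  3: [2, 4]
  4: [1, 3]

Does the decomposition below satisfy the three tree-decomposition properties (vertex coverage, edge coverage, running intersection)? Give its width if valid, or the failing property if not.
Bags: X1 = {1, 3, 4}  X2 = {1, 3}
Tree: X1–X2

No — vertex 2 appears in no bag.

A tree decomposition must satisfy three properties: every vertex lies in some bag; for every edge, both endpoints lie together in some bag; and for every vertex, the bags containing it form a connected subtree. Here vertex 2 appears in no bag, so the decomposition is invalid.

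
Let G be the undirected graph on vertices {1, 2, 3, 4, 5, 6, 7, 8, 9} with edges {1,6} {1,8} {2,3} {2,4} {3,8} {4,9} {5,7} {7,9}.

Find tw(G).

1

A width-1 tree decomposition is:
Bags: B1 = {5, 7}  B2 = {7, 9}  B3 = {4, 9}  B4 = {2, 4}  B5 = {2, 3}  B6 = {3, 8}  B7 = {1, 8}  B8 = {1, 6}
Tree: B1–B2, B2–B3, B3–B4, B4–B5, B5–B6, B6–B7, B7–B8
The largest bag has 2 vertices, giving width 1; this decomposition certifies tw(G) ≤ 1. G has an edge, so its treewidth is at least 1. Therefore the treewidth is 1.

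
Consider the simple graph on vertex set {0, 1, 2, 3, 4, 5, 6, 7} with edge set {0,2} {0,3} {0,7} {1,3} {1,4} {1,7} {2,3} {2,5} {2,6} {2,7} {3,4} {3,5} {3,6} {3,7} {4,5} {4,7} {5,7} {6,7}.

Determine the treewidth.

3

A width-3 tree decomposition is:
Bags: B1 = {2, 3, 6, 7}  B2 = {0, 2, 3, 7}  B3 = {2, 3, 5, 7}  B4 = {3, 4, 5, 7}  B5 = {1, 3, 4, 7}
Tree: B1–B2, B2–B3, B3–B4, B4–B5
Every bag has size at most 4, so the width is 4 − 1 = 3 and tw(G) ≤ 3. On the other hand G contains the 4-clique {1, 3, 4, 7}. A clique must lie in a single bag of any decomposition, so no decomposition can have width below 3. Hence tw(G) = 3 exactly.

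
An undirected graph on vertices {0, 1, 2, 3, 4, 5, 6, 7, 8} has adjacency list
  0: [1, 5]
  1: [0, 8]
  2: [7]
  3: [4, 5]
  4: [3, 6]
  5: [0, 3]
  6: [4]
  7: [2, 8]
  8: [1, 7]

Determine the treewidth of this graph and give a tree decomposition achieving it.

Treewidth 1.
Bags: B1 = {4, 6}  B2 = {3, 4}  B3 = {3, 5}  B4 = {0, 5}  B5 = {0, 1}  B6 = {1, 8}  B7 = {7, 8}  B8 = {2, 7}
Tree: B1–B2, B2–B3, B3–B4, B4–B5, B5–B6, B6–B7, B7–B8

Every bag has size at most 2, so the width is 2 − 1 = 1 and tw(G) ≤ 1. Since G has at least one edge (e.g. 6–4), it is not an edgeless graph, so tw(G) ≥ 1. The upper and lower bounds meet at 1, so that is the treewidth.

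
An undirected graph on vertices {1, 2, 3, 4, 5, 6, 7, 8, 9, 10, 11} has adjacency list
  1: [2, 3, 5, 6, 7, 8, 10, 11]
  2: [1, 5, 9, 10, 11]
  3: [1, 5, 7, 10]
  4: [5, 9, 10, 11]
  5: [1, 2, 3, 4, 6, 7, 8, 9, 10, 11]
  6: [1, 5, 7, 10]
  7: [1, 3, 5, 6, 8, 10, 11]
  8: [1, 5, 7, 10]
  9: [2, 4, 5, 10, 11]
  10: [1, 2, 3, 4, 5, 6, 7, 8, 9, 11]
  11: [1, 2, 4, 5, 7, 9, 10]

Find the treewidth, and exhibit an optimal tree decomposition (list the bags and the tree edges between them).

Treewidth 4.
One optimal decomposition is:
Bags: B1 = {1, 5, 7, 10, 11}  B2 = {1, 2, 5, 10, 11}  B3 = {1, 5, 7, 8, 10}  B4 = {2, 5, 9, 10, 11}  B5 = {4, 5, 9, 10, 11}  B6 = {1, 5, 6, 7, 10}  B7 = {1, 3, 5, 7, 10}
Tree: B1–B2, B1–B3, B2–B4, B4–B5, B1–B6, B6–B7

Each bag holds 5 vertices, so the decomposition has width 4, which upper-bounds the treewidth. Conversely, {1, 2, 5, 10, 11} is a clique of size 5, and the vertices of any clique must share a bag in every tree decomposition; so some bag has ≥ 5 vertices and tw(G) ≥ 4. Therefore the treewidth is 4.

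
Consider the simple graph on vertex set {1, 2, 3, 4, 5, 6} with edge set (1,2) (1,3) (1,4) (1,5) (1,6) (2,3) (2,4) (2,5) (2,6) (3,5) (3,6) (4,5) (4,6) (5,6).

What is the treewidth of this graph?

A width-4 tree decomposition is:
Bags: B1 = {1, 2, 3, 5, 6}  B2 = {1, 2, 4, 5, 6}
Tree: B1–B2
Every bag has size at most 5, so the width is 5 − 1 = 4 and tw(G) ≤ 4. For the lower bound, the 5 vertices {1, 2, 3, 5, 6} are pairwise adjacent, and any tree decomposition puts a clique entirely inside one bag — forcing width ≥ 4. The upper and lower bounds meet at 4, so that is the treewidth.

4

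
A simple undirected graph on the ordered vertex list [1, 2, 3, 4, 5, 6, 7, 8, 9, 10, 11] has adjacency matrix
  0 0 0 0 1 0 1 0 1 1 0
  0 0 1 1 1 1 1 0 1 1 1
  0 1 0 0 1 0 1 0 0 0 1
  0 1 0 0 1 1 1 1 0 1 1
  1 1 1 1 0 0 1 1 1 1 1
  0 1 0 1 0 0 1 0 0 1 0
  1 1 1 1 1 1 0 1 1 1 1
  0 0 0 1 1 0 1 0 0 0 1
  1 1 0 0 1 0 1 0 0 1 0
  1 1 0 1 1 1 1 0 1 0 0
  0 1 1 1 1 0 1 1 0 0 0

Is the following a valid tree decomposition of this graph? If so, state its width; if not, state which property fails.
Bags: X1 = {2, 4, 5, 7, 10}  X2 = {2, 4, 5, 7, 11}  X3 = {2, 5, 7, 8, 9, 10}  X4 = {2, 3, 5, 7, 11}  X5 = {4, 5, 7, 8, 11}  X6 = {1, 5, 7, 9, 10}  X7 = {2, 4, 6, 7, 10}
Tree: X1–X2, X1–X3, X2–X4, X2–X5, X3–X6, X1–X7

A tree decomposition must satisfy three properties: every vertex lies in some bag; for every edge, both endpoints lie together in some bag; and for every vertex, the bags containing it form a connected subtree. Here bags containing vertex 8 are not connected in the tree, so the decomposition is invalid.

No — bags containing vertex 8 are not connected in the tree.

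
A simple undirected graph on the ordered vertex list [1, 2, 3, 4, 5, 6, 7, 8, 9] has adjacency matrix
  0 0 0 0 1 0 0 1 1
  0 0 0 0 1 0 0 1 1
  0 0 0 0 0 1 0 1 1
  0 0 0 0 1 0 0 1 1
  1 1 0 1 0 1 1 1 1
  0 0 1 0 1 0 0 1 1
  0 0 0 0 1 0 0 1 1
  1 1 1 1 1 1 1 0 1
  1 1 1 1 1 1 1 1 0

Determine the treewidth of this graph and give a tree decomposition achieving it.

Treewidth 3.
One optimal decomposition is:
Bags: B1 = {5, 6, 8, 9}  B2 = {3, 6, 8, 9}  B3 = {2, 5, 8, 9}  B4 = {5, 7, 8, 9}  B5 = {1, 5, 8, 9}  B6 = {4, 5, 8, 9}
Tree: B1–B2, B1–B3, B3–B4, B1–B5, B3–B6

The largest bag has 4 vertices, giving width 3; this decomposition certifies tw(G) ≤ 3. Conversely, {3, 6, 8, 9} is a clique of size 4, and the vertices of any clique must share a bag in every tree decomposition; so some bag has ≥ 4 vertices and tw(G) ≥ 3. Combining the bounds, tw(G) = 3.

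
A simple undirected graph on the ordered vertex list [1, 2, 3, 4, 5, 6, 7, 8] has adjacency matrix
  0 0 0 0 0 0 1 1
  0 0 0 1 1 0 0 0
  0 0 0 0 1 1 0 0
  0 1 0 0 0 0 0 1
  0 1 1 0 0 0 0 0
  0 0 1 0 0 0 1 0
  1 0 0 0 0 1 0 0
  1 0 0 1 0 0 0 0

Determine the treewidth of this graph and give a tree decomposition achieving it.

Every bag has size at most 3, so the width is 3 − 1 = 2 and tw(G) ≤ 2. The edges 1–8–4–2–5–3–6–7–1 form a cycle, so G is not a tree and its treewidth is at least 2. The upper and lower bounds meet at 2, so that is the treewidth.

Treewidth 2.
One optimal decomposition is:
Bags: B1 = {1, 4, 8}  B2 = {1, 2, 4}  B3 = {1, 2, 5}  B4 = {1, 3, 5}  B5 = {1, 3, 6}  B6 = {1, 6, 7}
Tree: B1–B2, B2–B3, B3–B4, B4–B5, B5–B6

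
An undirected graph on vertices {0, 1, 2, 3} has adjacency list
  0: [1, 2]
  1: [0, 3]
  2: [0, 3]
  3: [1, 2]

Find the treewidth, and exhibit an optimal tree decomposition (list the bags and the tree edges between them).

Treewidth 2.
One such decomposition:
Bags: B1 = {0, 2, 3}  B2 = {0, 1, 3}
Tree: B1–B2

Each bag holds 3 vertices, so the decomposition has width 2, which upper-bounds the treewidth. For the lower bound, G contains the cycle 3–2–0–1–3, so G is not a forest; only forests have treewidth ≤ 1, hence tw(G) ≥ 2. Combining the bounds, tw(G) = 2.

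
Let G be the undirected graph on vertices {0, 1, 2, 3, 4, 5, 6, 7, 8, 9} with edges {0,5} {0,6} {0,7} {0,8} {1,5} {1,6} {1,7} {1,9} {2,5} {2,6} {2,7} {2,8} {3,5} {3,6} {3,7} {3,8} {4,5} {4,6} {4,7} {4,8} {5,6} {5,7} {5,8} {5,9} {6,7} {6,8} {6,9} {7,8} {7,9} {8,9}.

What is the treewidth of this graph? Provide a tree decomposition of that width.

Each bag holds 5 vertices, so the decomposition has width 4, which upper-bounds the treewidth. On the other hand G contains the 5-clique {0, 5, 6, 7, 8}. A clique must lie in a single bag of any decomposition, so no decomposition can have width below 4. The upper and lower bounds meet at 4, so that is the treewidth.

Treewidth 4.
One optimal decomposition is:
Bags: B1 = {2, 5, 6, 7, 8}  B2 = {5, 6, 7, 8, 9}  B3 = {3, 5, 6, 7, 8}  B4 = {1, 5, 6, 7, 9}  B5 = {4, 5, 6, 7, 8}  B6 = {0, 5, 6, 7, 8}
Tree: B1–B2, B2–B3, B2–B4, B2–B5, B5–B6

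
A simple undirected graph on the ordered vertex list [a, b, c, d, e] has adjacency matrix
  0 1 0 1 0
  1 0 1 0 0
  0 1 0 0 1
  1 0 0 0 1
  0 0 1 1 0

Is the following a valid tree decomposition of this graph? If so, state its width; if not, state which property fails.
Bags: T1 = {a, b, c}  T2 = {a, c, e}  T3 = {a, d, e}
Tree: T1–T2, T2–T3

Vertex coverage: the bags together contain {a, b, c, d, e}, the full vertex set. Edge coverage: each edge of G has both endpoints in at least one bag. Running intersection: for every vertex, the bags containing it form a connected subtree. All three properties hold, so this is a valid tree decomposition of width max|bag| − 1 = 2, and hence tw(G) ≤ 2.

Yes; width 2.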